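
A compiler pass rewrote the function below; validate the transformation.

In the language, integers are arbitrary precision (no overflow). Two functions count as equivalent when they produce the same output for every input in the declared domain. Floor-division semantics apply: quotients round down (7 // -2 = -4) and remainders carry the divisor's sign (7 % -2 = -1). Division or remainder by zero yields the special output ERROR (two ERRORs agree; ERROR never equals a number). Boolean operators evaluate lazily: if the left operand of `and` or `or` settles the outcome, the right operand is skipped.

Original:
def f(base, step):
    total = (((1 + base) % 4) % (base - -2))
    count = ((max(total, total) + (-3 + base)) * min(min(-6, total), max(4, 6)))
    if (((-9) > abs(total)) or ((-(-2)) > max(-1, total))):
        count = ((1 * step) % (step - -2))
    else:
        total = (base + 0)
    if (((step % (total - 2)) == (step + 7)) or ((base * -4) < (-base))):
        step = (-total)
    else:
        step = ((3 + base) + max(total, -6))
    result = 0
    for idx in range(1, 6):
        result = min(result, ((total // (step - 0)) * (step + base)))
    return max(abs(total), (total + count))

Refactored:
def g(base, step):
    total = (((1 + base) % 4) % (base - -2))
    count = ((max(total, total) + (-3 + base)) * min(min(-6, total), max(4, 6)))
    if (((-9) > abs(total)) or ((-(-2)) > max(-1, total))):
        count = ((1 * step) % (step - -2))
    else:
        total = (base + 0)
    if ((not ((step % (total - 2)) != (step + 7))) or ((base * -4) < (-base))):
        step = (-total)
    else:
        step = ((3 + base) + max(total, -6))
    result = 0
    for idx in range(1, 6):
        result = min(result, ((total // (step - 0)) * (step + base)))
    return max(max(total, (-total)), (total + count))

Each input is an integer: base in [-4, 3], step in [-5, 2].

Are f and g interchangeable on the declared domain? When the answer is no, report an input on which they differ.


The two versions differ — the changes include min/max/abs usage differs, and comparison usage differs, and boolean connective usage differs.
One worked example (base=-3, step=-2) — f: total=0, then count=36, then (((-9) > abs(total)) or ((-(-2)) > max(-1, total))) is true, then a zero divisor aborts: ERROR; g: total=0, then count=36, then (((-9) > abs(total)) or ((-(-2)) > max(-1, total))) is true, then a zero divisor aborts: ERROR; agreement on ERROR.
Checked all 64 inputs in the declared domain: the outputs agree on every one.
verdict: equivalent


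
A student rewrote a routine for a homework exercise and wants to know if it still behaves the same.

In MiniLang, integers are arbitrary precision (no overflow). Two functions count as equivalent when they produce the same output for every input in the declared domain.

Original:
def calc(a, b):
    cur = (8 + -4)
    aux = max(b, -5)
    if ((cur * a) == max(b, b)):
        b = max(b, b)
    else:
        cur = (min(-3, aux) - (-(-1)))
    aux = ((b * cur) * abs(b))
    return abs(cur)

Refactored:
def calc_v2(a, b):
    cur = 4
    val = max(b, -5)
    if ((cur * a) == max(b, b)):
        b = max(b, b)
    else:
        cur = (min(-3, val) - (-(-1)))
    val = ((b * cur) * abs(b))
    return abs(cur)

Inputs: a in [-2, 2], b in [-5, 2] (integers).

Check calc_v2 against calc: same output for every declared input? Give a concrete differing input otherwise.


This is a faithful refactor — constant usage differs, plus local variable names differ, plus arithmetic usage differs, but the computed results match everywhere.
Tracing a=-1, b=-1: calc: cur := 4 | aux := -1 | ((cur * a) == max(b, b)): false | cur := -4 | aux := 4 | result 4 | calc_v2: cur := 4 | val := -1 | ((cur * a) == max(b, b)): false | cur := -4 | val := 4 | result 4 — matching result 4.
Checked all 40 inputs in the declared domain: the outputs agree on every one.
verdict: equivalent


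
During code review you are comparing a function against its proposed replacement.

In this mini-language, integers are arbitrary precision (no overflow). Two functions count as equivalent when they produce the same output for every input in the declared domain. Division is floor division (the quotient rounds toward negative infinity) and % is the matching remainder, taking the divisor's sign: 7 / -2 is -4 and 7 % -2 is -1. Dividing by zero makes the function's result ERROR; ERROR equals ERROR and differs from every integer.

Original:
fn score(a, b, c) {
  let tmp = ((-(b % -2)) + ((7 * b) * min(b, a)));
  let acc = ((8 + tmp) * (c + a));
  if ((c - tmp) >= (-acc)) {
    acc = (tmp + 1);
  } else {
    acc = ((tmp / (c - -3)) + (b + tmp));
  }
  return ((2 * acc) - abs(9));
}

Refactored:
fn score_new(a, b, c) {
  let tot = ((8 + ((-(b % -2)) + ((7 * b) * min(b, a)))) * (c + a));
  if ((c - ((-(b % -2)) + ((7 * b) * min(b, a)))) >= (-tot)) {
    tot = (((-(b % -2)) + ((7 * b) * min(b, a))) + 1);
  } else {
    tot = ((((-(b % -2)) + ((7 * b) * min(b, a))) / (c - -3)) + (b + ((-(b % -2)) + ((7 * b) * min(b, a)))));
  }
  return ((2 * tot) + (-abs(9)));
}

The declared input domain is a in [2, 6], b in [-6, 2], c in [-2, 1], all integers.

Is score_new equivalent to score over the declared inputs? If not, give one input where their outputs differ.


The two are interchangeable: constant usage differs; and arithmetic usage differs; and local variable names differ; and min/max/abs usage differs; and statement counts differ, and every declared input agrees.
As a probe, take a=5, b=-3, c=-2: score runs tmp = 64; acc = 216; ((c - tmp) >= (-acc)) -> true; acc = 65; return 121; score_new runs tot = 216; ((c - ((-(b % -2)) + ((7 * b) * min(b, a)))) >= (-tot)) -> true; tot = 65; return 121; both end at 121.
Checked all 180 inputs in the declared domain: the outputs agree on every one.
verdict: equivalent


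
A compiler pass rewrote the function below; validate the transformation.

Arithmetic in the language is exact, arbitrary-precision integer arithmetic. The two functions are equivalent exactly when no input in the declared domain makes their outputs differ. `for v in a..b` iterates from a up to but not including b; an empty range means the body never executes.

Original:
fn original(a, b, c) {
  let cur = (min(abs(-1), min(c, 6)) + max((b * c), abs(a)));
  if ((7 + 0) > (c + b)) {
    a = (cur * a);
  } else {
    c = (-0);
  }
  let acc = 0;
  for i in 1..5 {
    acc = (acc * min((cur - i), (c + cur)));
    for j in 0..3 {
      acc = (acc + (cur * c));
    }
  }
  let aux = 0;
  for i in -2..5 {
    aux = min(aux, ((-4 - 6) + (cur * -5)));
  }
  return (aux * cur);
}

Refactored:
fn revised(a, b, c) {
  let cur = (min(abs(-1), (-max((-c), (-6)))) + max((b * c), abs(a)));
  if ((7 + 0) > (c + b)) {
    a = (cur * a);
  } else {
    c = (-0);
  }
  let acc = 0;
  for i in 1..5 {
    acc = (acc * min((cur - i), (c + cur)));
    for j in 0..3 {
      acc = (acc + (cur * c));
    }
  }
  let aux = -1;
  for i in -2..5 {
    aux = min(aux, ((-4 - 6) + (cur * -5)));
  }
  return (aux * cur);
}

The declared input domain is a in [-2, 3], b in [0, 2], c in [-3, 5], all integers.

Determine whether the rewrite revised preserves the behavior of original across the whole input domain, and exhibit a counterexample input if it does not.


At a=-1, b=0, c=-3: original gives 0, revised gives 2.
verdict: not equivalent; witness: a=-1, b=0, c=-3


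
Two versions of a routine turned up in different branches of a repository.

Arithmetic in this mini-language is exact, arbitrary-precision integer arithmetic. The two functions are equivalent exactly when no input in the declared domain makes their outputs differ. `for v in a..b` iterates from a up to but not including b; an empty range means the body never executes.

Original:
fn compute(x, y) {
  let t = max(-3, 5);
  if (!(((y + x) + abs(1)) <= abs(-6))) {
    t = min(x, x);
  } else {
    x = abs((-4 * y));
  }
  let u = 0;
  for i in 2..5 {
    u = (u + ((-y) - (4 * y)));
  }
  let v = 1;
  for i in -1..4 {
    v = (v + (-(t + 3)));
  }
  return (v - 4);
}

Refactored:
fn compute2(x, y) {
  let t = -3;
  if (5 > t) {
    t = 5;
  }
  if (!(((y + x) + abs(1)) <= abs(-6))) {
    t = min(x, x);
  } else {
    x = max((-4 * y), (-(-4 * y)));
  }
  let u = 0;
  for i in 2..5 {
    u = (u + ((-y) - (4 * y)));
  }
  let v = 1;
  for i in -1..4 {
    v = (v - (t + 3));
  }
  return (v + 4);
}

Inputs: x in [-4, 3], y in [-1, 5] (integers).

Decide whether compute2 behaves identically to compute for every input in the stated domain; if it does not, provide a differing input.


Evaluate both at x=-4, y=-1.
compute: t := 5 | (!(((y + x) + abs(1)) <= abs(-6))): false | x := 4 | u := 0 | iter i=2: | u := 5 | iter i=3: | u := 10 | iter i=4: | u := 15 | v := 1 | iter i=-1: | v := -7 | iter i=0: | v := -15 | iter i=1: | v := -23 | iter i=2: | v := -31 | iter i=3: | v := -39 | result -43
compute2: t := -3 | (5 > t): true | t := 5 | (!(((y + x) + abs(1)) <= abs(-6))): false | x := 4 | u := 0 | iter i=2: | u := 5 | iter i=3: | u := 10 | iter i=4: | u := 15 | v := 1 | iter i=-1: | v := -7 | iter i=0: | v := -15 | iter i=1: | v := -23 | iter i=2: | v := -31 | iter i=3: | v := -39 | result -35
-43 and -35 differ, so these are not the same function on this domain.
verdict: not equivalent; witness: x=-4, y=-1


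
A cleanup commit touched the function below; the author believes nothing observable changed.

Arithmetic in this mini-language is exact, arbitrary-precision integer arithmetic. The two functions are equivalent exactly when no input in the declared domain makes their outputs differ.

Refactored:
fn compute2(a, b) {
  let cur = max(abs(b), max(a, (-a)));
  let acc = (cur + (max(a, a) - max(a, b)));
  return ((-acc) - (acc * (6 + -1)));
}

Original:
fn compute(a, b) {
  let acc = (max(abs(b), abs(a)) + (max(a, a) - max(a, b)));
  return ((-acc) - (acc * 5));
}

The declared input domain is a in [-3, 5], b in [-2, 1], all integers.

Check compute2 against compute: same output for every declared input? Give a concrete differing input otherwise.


Reading the diff, among the changes: local variable names differ, and constant usage differs, and min/max/abs usage differs, and statement counts differ, and arithmetic usage differs.
Spot check at a=2, b=-2 — compute: acc=2, then returns -12. compute2: cur=2, then acc=2, then returns -12. Both give -12.
Checked all 36 inputs in the declared domain: the outputs agree on every one.
verdict: equivalent


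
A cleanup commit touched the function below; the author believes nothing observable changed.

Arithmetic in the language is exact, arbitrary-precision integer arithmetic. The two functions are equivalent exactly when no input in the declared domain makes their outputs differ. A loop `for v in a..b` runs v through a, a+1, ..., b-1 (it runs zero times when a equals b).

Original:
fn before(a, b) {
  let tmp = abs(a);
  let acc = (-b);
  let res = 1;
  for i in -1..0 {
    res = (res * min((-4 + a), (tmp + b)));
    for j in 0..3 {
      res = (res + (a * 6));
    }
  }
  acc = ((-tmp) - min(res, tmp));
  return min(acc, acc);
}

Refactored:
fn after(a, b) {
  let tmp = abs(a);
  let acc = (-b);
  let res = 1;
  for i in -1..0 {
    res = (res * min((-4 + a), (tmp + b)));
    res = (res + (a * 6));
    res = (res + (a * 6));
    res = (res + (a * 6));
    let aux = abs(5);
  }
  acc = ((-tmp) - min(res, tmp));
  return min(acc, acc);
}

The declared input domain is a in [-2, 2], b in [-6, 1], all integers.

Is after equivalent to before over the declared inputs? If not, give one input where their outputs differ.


Side by side, the visible changes include: local variable names differ, arithmetic usage differs, constant usage differs, loop structure differs, min/max/abs usage differs, statement counts differ.
One worked example (a=-1, b=-2) — before: tmp = 1; acc = 2; res = 1; [i=-1]; res = -5; [j=0]; res = -11; [j=1]; res = -17; [j=2]; res = -23; acc = 22; return 22; after: tmp = 1; acc = 2; res = 1; [i=-1]; res = -5; res = -11; res = -17; res = -23; aux = 5; acc = 22; return 22; agreement on 22.
Checked all 40 inputs in the declared domain: the outputs agree on every one.
verdict: equivalent


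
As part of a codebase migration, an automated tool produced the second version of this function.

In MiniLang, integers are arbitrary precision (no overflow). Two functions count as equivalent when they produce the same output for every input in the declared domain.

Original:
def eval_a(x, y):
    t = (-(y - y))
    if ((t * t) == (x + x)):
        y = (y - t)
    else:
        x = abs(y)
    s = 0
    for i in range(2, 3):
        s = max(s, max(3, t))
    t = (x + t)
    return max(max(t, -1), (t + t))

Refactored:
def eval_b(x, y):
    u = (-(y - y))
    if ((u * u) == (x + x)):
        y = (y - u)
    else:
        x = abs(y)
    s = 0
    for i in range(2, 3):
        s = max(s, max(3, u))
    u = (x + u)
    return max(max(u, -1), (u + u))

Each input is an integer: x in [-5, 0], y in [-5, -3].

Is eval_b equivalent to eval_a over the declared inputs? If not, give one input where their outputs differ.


Behavior is preserved: although local variable names differ, the outputs never diverge.
Spot check at x=-3, y=-3 — eval_a: t = 0; ((t * t) == (x + x)) -> false; x = 3; s = 0; [i=2]; s = 3; t = 3; return 6. eval_b: u = 0; ((u * u) == (x + x)) -> false; x = 3; s = 0; [i=2]; s = 3; u = 3; return 6. Both give 6.
Across all 18 domain points the two functions coincide.
verdict: equivalent


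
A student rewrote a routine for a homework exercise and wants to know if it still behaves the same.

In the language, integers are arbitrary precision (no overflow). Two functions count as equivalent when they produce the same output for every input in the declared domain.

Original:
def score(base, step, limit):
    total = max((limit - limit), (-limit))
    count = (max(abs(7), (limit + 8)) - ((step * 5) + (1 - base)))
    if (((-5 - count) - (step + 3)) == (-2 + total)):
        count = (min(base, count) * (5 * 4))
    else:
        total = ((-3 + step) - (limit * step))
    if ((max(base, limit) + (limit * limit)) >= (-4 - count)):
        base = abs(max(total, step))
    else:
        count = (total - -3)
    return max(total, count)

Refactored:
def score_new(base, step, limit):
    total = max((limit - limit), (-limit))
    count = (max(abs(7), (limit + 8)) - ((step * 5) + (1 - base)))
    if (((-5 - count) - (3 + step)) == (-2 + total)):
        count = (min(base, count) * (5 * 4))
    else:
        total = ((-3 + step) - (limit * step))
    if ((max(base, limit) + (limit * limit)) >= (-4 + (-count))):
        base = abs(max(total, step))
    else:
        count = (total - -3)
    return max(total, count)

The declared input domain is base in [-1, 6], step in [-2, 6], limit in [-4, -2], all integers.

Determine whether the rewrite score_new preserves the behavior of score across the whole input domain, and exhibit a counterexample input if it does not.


Side by side, the visible changes include: arithmetic usage differs.
Spot check at base=2, step=4, limit=-3 — score: total = 3; count = -12; (((-5 - count) - (step + 3)) == (-2 + total)) -> false; total = 13; ((max(base, limit) + (limit * limit)) >= (-4 - count)) -> true; base = 13; return 13. score_new: total = 3; count = -12; (((-5 - count) - (3 + step)) == (-2 + total)) -> false; total = 13; ((max(base, limit) + (limit * limit)) >= (-4 + (-count))) -> true; base = 13; return 13. Both give 13.
Checked all 216 inputs in the declared domain: the outputs agree on every one.
verdict: equivalent


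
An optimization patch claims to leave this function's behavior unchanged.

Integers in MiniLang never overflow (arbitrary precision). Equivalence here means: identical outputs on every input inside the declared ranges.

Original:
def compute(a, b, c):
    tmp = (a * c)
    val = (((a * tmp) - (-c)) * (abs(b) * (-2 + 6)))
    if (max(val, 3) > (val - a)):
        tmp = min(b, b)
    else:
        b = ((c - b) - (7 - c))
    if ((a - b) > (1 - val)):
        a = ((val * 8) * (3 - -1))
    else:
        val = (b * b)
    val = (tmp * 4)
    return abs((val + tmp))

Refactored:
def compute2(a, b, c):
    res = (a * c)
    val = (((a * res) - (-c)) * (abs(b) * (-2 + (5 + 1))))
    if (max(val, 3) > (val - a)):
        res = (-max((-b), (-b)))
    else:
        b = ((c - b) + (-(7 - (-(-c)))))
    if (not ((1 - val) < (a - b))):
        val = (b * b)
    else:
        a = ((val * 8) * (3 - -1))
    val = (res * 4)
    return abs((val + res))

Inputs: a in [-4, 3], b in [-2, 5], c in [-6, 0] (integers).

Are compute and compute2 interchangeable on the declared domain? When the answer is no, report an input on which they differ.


The two are interchangeable: boolean connective usage differs, and arithmetic usage differs, and min/max/abs usage differs, and local variable names differ, and comparison usage differs, and constant usage differs, and every declared input agrees.
As a probe, take a=0, b=4, c=-5: compute runs tmp becomes 0; next val becomes -80; next (max(val, 3) > (val - a)) evaluates to true; next tmp becomes 4; next ((a - b) > (1 - val)) evaluates to false; next val becomes 16; next val becomes 16; next final value 20; compute2 runs res becomes 0; next val becomes -80; next (max(val, 3) > (val - a)) evaluates to true; next res becomes 4; next (not ((1 - val) < (a - b))) evaluates to true; next val becomes 16; next val becomes 16; next final value 20; both end at 20.
Sweeping the whole domain (448 inputs) finds no disagreement.
verdict: equivalent


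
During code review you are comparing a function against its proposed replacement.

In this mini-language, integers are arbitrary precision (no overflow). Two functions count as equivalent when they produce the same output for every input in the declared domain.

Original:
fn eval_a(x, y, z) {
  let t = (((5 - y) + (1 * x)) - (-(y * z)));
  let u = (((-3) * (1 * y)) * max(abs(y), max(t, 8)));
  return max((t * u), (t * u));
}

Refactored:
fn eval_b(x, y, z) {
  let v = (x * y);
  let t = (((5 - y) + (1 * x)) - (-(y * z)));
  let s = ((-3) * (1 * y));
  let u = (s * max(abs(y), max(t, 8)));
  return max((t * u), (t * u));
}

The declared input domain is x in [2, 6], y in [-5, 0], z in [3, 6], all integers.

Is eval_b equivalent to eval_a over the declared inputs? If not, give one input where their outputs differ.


Equivalent — the differences include statement counts differ; and arithmetic usage differs; and local variable names differ, yet no declared input distinguishes the two.
As a probe, take x=3, y=-1, z=6: eval_a runs t=3, then u=24, then returns 72; eval_b runs v=-3, then t=3, then s=3, then u=24, then returns 72; both end at 72.
An exhaustive pass over the 120 declared inputs shows identical outputs.
verdict: equivalent


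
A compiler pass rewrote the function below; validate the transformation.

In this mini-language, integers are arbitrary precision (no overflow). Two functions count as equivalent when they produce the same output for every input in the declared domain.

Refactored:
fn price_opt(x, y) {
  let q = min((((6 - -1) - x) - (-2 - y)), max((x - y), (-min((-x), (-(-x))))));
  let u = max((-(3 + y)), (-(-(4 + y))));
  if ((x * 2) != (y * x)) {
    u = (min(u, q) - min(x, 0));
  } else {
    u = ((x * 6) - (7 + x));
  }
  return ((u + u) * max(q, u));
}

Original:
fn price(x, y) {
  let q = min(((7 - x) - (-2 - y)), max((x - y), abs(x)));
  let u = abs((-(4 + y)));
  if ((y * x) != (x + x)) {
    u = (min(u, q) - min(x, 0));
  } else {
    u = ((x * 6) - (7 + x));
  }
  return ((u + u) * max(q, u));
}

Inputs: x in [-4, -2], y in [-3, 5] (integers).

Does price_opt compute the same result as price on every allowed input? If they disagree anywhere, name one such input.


The edit looks behavioral (`4` became `3`), but over these ranges it never changes the outcome.
Tracing x=-2, y=2: price: q := 2 | u := 6 | ((y * x) != (x + x)): false | u := -17 | result -68 | price_opt: q := 2 | u := 6 | ((x * 2) != (y * x)): false | u := -17 | result -68 — matching result -68.
An exhaustive pass over the 27 declared inputs shows identical outputs.
verdict: equivalent


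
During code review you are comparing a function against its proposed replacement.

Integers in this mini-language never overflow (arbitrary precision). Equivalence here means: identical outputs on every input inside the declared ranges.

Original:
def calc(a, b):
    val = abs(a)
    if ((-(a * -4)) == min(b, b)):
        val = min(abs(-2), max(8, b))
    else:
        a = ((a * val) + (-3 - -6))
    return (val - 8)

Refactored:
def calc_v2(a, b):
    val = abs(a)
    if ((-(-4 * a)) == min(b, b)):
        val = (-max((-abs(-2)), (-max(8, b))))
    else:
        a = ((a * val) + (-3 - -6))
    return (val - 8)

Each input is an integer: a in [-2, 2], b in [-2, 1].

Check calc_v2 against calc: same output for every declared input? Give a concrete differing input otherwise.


This is a faithful refactor — min/max/abs usage differs, but the computed results match everywhere.
Tracing a=0, b=1: calc: val := 0 | ((-(a * -4)) == min(b, b)): false | a := 3 | result -8 | calc_v2: val := 0 | ((-(-4 * a)) == min(b, b)): false | a := 3 | result -8 — matching result -8.
Across all 20 domain points the two functions coincide.
verdict: equivalent


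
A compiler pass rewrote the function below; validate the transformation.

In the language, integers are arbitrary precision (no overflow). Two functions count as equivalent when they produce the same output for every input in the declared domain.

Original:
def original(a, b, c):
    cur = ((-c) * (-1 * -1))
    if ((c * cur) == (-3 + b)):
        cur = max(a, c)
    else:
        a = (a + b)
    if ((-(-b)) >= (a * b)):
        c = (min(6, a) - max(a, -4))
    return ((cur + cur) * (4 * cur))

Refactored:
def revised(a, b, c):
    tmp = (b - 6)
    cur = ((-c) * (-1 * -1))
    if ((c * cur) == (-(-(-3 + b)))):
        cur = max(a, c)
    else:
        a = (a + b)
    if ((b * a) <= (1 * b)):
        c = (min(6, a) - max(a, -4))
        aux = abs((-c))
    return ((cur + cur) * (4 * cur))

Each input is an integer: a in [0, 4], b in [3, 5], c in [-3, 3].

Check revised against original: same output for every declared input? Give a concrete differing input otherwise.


Comparing the listings, the differences include: min/max/abs usage differs, and statement counts differ, and arithmetic usage differs, and constant usage differs, and local variable names differ, and comparison usage differs.
As a probe, take a=4, b=4, c=-1: original runs cur := 1 | ((c * cur) == (-3 + b)): false | a := 8 | ((-(-b)) >= (a * b)): false | result 8; revised runs tmp := -2 | cur := 1 | ((c * cur) == (-(-(-3 + b)))): false | a := 8 | ((b * a) <= (1 * b)): false | result 8; both end at 8.
Checked all 105 inputs in the declared domain: the outputs agree on every one.
verdict: equivalent


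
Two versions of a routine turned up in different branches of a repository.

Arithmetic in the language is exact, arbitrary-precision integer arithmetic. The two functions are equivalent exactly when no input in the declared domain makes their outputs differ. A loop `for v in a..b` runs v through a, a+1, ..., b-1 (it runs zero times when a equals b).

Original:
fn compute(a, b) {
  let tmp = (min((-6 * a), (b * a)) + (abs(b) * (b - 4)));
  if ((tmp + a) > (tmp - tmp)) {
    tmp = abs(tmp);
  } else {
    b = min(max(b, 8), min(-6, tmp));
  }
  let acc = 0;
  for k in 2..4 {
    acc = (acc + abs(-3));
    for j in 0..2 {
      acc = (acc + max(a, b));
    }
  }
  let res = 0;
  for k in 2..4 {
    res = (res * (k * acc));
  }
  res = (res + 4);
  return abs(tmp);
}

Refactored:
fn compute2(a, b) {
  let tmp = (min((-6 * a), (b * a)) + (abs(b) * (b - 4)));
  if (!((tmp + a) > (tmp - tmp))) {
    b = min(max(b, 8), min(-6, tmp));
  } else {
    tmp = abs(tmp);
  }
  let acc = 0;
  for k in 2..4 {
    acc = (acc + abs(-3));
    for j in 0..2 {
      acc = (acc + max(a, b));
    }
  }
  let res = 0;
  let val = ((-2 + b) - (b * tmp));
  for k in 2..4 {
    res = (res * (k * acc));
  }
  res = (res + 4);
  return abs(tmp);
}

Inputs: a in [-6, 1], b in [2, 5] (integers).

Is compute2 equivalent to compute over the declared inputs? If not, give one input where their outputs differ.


Behavior is preserved: although constant usage differs; and local variable names differ; and boolean connective usage differs; and statement counts differ; and arithmetic usage differs, the outputs never diverge.
Spot check at a=0, b=5 — compute: tmp = 5; ((tmp + a) > (tmp - tmp)) -> true; tmp = 5; acc = 0; [k=2]; acc = 3; [j=0]; acc = 8; [j=1]; acc = 13; [k=3]; acc = 16; [j=0]; acc = 21; [j=1]; acc = 26; res = 0; [k=2]; res = 0; [k=3]; res = 0; res = 4; return 5. compute2: tmp = 5; (!((tmp + a) > (tmp - tmp))) -> false; tmp = 5; acc = 0; [k=2]; acc = 3; [j=0]; acc = 8; [j=1]; acc = 13; [k=3]; acc = 16; [j=0]; acc = 21; [j=1]; acc = 26; res = 0; val = -22; [k=2]; res = 0; [k=3]; res = 0; res = 4; return 5. Both give 5.
Sweeping the whole domain (32 inputs) finds no disagreement.
verdict: equivalent


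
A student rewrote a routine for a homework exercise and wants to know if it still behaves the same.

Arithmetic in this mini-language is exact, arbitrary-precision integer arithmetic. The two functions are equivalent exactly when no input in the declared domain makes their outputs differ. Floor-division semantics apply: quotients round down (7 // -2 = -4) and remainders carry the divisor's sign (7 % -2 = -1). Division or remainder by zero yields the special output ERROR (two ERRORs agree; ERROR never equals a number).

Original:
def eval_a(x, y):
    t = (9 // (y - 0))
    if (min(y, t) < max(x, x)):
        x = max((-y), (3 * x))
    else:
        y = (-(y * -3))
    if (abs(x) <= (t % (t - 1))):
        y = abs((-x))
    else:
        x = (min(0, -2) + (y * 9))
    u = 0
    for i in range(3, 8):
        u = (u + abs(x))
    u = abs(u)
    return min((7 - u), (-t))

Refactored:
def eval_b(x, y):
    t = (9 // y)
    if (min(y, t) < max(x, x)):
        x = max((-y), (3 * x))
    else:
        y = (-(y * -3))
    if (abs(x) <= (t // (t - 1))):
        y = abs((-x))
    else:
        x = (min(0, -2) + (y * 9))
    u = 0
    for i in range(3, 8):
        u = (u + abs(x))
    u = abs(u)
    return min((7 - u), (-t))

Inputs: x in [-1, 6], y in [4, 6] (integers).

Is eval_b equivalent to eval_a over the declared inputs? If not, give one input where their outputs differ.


Take x=-1, y=4.
eval_a: t := 2 | (min(y, t) < max(x, x)): false | y := 12 | (abs(x) <= (t % (t - 1))): false | x := 106 | u := 0 | iter i=3: | u := 106 | iter i=4: | u := 212 | iter i=5: | u := 318 | iter i=6: | u := 424 | iter i=7: | u := 530 | u := 530 | result -523
eval_b: t := 2 | (min(y, t) < max(x, x)): false | y := 12 | (abs(x) <= (t // (t - 1))): true | y := 1 | u := 0 | iter i=3: | u := 1 | iter i=4: | u := 2 | iter i=5: | u := 3 | iter i=6: | u := 4 | iter i=7: | u := 5 | u := 5 | result -2
-523 and -2 differ, so these are not the same function on this domain.
verdict: not equivalent; witness: x=-1, y=4


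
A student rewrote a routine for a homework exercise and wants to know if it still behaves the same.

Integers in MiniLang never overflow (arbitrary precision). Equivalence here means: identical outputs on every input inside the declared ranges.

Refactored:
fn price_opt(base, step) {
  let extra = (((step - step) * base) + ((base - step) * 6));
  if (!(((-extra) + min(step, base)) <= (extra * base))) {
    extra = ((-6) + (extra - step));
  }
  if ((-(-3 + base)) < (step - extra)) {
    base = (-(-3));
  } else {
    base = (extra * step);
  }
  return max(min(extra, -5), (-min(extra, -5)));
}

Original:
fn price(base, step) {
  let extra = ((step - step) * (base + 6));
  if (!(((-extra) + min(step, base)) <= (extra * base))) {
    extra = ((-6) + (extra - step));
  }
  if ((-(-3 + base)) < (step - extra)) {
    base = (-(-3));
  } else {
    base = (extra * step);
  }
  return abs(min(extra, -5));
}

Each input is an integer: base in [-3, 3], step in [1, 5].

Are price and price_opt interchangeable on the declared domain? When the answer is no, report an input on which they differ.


There is a counterexample at base=-3, step=1: 5 on one side, 24 on the other.
price: extra := 0 | (!(((-extra) + min(step, base)) <= (extra * base))): false | ((-(-3 + base)) < (step - extra)): false | base := 0 | result 5
price_opt: extra := -24 | (!(((-extra) + min(step, base)) <= (extra * base))): false | ((-(-3 + base)) < (step - extra)): true | base := 3 | result 24
verdict: not equivalent; witness: base=-3, step=1


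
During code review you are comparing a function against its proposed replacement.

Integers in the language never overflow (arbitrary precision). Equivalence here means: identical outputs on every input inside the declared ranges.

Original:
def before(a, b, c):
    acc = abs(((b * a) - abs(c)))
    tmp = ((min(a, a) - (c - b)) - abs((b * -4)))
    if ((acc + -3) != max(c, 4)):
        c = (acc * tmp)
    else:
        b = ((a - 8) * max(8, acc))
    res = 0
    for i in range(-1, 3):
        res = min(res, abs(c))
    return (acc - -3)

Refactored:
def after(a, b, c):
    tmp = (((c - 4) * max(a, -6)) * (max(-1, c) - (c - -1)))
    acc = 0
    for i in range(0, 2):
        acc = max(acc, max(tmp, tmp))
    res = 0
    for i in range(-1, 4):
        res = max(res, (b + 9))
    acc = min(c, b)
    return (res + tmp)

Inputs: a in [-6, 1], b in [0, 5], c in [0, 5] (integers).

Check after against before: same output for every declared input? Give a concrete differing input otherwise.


The rewrite breaks on a=-6, b=0, c=0, where the results are 3 and -15.
before: acc=0, then tmp=-6, then ((acc + -3) != max(c, 4)) is true, then c=0, then res=0, then (i=-1), then res=0, then (i=0), then res=0, then (i=1), then res=0, then (i=2), then res=0, then returns 3
after: tmp=-24, then acc=0, then (i=0), then acc=0, then (i=1), then acc=0, then res=0, then (i=-1), then res=9, then (i=0), then res=9, then (i=1), then res=9, then (i=2), then res=9, then (i=3), then res=9, then acc=0, then returns -15
verdict: not equivalent; witness: a=-6, b=0, c=0


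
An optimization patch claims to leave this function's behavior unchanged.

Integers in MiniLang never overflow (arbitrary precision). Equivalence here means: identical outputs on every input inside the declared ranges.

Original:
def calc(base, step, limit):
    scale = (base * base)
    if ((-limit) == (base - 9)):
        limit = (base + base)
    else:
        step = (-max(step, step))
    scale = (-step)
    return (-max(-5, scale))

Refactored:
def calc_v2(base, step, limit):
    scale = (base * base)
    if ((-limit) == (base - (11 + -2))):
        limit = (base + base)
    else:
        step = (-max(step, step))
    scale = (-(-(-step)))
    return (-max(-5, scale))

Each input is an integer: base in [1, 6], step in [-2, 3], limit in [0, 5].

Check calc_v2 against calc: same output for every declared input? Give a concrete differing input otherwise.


Comparing the listings, the differences include: constant usage differs, plus arithmetic usage differs.
Spot check at base=2, step=-1, limit=4 — calc: scale := 4 | ((-limit) == (base - 9)): false | step := 1 | scale := -1 | result 1. calc_v2: scale := 4 | ((-limit) == (base - (11 + -2))): false | step := 1 | scale := -1 | result 1. Both give 1.
Sweeping the whole domain (216 inputs) finds no disagreement.
verdict: equivalent


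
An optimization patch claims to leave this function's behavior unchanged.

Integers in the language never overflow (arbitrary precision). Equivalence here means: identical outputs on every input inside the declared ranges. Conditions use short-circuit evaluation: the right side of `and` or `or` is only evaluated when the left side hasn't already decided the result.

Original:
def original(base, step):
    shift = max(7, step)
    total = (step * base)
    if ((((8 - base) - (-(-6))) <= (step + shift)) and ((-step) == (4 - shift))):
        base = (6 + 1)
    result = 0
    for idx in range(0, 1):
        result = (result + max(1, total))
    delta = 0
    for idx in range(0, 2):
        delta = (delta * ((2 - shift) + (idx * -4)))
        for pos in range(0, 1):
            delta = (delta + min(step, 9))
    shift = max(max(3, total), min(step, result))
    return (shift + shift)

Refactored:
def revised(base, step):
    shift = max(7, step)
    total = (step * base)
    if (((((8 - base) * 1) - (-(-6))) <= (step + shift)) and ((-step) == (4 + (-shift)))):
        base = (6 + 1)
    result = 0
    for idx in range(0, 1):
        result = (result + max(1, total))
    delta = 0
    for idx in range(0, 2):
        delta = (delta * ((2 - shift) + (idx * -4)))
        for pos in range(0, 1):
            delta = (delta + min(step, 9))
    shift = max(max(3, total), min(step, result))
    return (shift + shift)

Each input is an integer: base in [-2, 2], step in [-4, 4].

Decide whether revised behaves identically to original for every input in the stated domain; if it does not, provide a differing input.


Changes here: arithmetic usage differs, plus constant usage differs; the full 45-point sweep finds no disagreement.
verdict: equivalent


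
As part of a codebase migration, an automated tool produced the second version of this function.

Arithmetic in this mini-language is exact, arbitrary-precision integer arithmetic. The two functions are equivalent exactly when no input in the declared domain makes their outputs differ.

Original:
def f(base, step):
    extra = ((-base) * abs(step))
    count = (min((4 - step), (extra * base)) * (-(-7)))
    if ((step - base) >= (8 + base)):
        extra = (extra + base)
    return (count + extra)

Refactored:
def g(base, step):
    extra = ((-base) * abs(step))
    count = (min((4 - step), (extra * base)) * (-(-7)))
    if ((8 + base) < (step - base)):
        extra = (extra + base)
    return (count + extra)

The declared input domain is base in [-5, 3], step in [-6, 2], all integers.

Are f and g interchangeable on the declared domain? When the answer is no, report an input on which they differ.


At base=-5, step=-2: f gives -345, g gives -340.
verdict: not equivalent; witness: base=-5, step=-2


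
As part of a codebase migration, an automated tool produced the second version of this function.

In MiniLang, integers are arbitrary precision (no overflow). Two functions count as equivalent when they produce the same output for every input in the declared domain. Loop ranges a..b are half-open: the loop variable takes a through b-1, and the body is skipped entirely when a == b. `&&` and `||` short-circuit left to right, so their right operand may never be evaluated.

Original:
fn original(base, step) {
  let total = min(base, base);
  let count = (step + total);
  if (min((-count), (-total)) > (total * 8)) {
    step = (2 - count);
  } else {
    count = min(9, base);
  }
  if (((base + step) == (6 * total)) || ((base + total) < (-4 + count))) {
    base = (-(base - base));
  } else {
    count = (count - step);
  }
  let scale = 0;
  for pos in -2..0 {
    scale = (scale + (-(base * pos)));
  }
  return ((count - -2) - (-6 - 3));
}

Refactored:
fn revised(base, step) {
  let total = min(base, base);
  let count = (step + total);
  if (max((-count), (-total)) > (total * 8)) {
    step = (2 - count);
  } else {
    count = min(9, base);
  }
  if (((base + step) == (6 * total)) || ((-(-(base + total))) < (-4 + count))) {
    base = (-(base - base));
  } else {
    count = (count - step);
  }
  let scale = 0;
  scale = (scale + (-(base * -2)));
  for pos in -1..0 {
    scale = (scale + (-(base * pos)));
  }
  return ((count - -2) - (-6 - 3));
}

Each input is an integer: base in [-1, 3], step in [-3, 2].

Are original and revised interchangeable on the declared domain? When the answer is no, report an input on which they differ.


There is a counterexample at base=0, step=-3: 14 on one side, 3 on the other.
original: total = 0; count = -3; (min((-count), (-total)) > (total * 8)) -> false; count = 0; (((base + step) == (6 * total)) || ((base + total) < (-4 + count))) -> false; count = 3; scale = 0; [pos=-2]; scale = 0; [pos=-1]; scale = 0; return 14
revised: total = 0; count = -3; (max((-count), (-total)) > (total * 8)) -> true; step = 5; (((base + step) == (6 * total)) || ((-(-(base + total))) < (-4 + count))) -> false; count = -8; scale = 0; scale = 0; [pos=-1]; scale = 0; return 3
verdict: not equivalent; witness: base=0, step=-3


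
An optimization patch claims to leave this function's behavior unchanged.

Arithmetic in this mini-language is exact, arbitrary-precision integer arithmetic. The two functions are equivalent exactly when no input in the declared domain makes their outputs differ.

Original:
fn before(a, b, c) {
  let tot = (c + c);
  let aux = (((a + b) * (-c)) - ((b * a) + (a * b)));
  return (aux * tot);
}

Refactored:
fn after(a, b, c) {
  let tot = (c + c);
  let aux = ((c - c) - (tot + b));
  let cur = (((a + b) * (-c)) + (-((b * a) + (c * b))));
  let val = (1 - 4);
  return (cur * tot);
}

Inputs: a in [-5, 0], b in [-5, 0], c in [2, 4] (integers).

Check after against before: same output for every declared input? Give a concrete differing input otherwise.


Try a=-5, b=-5, c=2.
before: tot = 4; aux = -30; return -120
after: tot = 4; aux = 1; cur = 5; val = -3; return 20
-120 against 20: the behavior changed.
verdict: not equivalent; witness: a=-5, b=-5, c=2


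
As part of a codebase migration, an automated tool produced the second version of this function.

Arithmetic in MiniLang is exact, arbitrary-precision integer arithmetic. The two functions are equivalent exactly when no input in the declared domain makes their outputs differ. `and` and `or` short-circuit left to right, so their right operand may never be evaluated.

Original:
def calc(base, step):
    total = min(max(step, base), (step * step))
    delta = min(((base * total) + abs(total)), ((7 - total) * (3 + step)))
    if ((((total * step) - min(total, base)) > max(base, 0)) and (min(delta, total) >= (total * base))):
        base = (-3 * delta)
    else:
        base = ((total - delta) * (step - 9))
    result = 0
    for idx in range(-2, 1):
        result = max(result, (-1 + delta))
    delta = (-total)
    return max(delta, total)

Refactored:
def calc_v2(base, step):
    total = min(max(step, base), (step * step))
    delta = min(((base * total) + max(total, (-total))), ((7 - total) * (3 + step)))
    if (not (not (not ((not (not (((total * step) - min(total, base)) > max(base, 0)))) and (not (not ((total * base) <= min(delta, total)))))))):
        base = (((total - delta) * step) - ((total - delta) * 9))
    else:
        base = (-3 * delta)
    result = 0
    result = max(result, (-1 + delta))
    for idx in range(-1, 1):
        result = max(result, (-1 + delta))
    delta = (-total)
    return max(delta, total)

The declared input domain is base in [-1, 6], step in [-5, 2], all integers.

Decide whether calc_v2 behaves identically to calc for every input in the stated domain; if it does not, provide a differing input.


This is a faithful refactor — comparison usage differs; statement counts differ; min/max/abs usage differs; boolean connective usage differs; arithmetic usage differs; loop structure differs; constant usage differs, but the computed results match everywhere.
Spot check at base=1, step=1 — calc: total := 1 | delta := 2 | ((((total * step) - min(total, base)) > max(base, 0)) and (min(delta, total) >= (total * base))): false | base := 8 | result := 0 | iter idx=-2: | result := 1 | iter idx=-1: | result := 1 | iter idx=0: | result := 1 | delta := -1 | result 1. calc_v2: total := 1 | delta := 2 | (not (not (not ((not (not (((total * step) - min(total, base)) > max(base, 0)))) and (not (not ((total * base) <= min(delta, total)))))))): true | base := 8 | result := 0 | result := 1 | iter idx=-1: | result := 1 | iter idx=0: | result := 1 | delta := -1 | result 1. Both give 1.
Across all 64 domain points the two functions coincide.
verdict: equivalent


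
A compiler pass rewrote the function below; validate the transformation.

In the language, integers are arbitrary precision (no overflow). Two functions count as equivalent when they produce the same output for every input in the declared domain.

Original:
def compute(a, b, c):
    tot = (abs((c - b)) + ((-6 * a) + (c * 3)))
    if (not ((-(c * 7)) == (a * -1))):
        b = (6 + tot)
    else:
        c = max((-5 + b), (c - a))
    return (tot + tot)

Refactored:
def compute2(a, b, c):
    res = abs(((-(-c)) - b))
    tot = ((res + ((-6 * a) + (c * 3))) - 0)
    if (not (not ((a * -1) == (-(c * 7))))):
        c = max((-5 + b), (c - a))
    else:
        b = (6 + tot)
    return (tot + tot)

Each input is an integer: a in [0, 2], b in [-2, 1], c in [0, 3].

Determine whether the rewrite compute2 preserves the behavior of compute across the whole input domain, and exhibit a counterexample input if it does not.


Reading the diff, among the changes: boolean connective usage differs, plus constant usage differs, plus statement counts differ, plus arithmetic usage differs, plus local variable names differ.
As a probe, take a=2, b=-2, c=2: compute runs tot=-2, then (not ((-(c * 7)) == (a * -1))) is true, then b=4, then returns -4; compute2 runs res=4, then tot=-2, then (not (not ((a * -1) == (-(c * 7))))) is false, then b=4, then returns -4; both end at -4.
Sweeping the whole domain (48 inputs) finds no disagreement.
verdict: equivalent
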